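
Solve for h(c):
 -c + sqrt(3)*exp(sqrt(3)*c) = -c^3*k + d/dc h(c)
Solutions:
 h(c) = C1 + c^4*k/4 - c^2/2 + exp(sqrt(3)*c)


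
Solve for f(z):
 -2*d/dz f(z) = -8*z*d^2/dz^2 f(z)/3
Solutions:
 f(z) = C1 + C2*z^(7/4)


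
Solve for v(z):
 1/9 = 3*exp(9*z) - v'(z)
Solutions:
 v(z) = C1 - z/9 + exp(9*z)/3


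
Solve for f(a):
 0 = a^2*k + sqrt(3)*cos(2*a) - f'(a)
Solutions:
 f(a) = C1 + a^3*k/3 + sqrt(3)*sin(2*a)/2


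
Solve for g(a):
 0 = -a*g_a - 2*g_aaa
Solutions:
 g(a) = C1 + Integral(C2*airyai(-2^(2/3)*a/2) + C3*airybi(-2^(2/3)*a/2), a)


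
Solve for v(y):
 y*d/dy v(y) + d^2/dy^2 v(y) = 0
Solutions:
 v(y) = C1 + C2*erf(sqrt(2)*y/2)


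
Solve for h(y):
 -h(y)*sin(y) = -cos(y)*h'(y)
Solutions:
 h(y) = C1/cos(y)


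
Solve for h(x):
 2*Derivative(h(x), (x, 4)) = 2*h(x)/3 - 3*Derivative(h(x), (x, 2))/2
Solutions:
 h(x) = C1*exp(-sqrt(6)*x*sqrt(-9 + sqrt(273))/12) + C2*exp(sqrt(6)*x*sqrt(-9 + sqrt(273))/12) + C3*sin(sqrt(6)*x*sqrt(9 + sqrt(273))/12) + C4*cos(sqrt(6)*x*sqrt(9 + sqrt(273))/12)


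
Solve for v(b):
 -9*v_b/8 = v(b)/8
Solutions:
 v(b) = C1*exp(-b/9)


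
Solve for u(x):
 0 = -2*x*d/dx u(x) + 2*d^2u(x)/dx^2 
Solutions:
 u(x) = C1 + C2*erfi(sqrt(2)*x/2)


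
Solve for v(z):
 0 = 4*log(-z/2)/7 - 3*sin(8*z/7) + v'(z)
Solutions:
 v(z) = C1 - 4*z*log(-z)/7 + 4*z*log(2)/7 + 4*z/7 - 21*cos(8*z/7)/8


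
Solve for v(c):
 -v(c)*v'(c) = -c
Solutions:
 v(c) = -sqrt(C1 + c^2)
 v(c) = sqrt(C1 + c^2)


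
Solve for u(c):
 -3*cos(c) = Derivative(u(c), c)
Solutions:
 u(c) = C1 - 3*sin(c)


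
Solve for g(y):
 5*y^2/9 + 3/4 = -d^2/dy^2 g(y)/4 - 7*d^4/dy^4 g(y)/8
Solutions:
 g(y) = C1 + C2*y + C3*sin(sqrt(14)*y/7) + C4*cos(sqrt(14)*y/7) - 5*y^4/27 + 113*y^2/18


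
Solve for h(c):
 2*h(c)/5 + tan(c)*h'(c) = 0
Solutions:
 h(c) = C1/sin(c)^(2/5)


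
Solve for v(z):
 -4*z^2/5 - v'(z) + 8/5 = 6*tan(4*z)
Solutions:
 v(z) = C1 - 4*z^3/15 + 8*z/5 + 3*log(cos(4*z))/2


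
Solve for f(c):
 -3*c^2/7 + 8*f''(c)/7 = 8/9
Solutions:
 f(c) = C1 + C2*c + c^4/32 + 7*c^2/18


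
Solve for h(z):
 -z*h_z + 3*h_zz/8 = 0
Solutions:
 h(z) = C1 + C2*erfi(2*sqrt(3)*z/3)


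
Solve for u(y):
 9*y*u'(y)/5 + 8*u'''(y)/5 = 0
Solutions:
 u(y) = C1 + Integral(C2*airyai(-3^(2/3)*y/2) + C3*airybi(-3^(2/3)*y/2), y)


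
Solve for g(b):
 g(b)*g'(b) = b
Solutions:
 g(b) = -sqrt(C1 + b^2)
 g(b) = sqrt(C1 + b^2)


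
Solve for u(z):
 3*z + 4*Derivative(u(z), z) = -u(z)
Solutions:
 u(z) = C1*exp(-z/4) - 3*z + 12


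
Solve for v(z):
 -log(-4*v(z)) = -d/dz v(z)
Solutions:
 -Integral(1/(log(-_y) + 2*log(2)), (_y, v(z))) = C1 - z


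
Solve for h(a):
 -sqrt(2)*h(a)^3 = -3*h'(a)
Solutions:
 h(a) = -sqrt(6)*sqrt(-1/(C1 + sqrt(2)*a))/2
 h(a) = sqrt(6)*sqrt(-1/(C1 + sqrt(2)*a))/2


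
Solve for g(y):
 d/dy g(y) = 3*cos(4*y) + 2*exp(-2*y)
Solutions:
 g(y) = C1 + 3*sin(4*y)/4 - exp(-2*y)


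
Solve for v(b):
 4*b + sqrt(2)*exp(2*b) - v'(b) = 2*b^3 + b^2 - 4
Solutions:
 v(b) = C1 - b^4/2 - b^3/3 + 2*b^2 + 4*b + sqrt(2)*exp(2*b)/2


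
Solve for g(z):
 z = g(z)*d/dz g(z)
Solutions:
 g(z) = -sqrt(C1 + z^2)
 g(z) = sqrt(C1 + z^2)


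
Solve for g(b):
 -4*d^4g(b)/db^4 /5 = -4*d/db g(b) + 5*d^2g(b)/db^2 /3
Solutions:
 g(b) = C1 + C2*exp(5^(1/3)*b*(-(108 + sqrt(12289))^(1/3) + 5*5^(1/3)/(108 + sqrt(12289))^(1/3))/12)*sin(sqrt(3)*5^(1/3)*b*(5*5^(1/3)/(108 + sqrt(12289))^(1/3) + (108 + sqrt(12289))^(1/3))/12) + C3*exp(5^(1/3)*b*(-(108 + sqrt(12289))^(1/3) + 5*5^(1/3)/(108 + sqrt(12289))^(1/3))/12)*cos(sqrt(3)*5^(1/3)*b*(5*5^(1/3)/(108 + sqrt(12289))^(1/3) + (108 + sqrt(12289))^(1/3))/12) + C4*exp(-5^(1/3)*b*(-(108 + sqrt(12289))^(1/3) + 5*5^(1/3)/(108 + sqrt(12289))^(1/3))/6)


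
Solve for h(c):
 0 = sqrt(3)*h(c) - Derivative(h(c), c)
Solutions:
 h(c) = C1*exp(sqrt(3)*c)


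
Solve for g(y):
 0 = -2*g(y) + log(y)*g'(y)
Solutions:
 g(y) = C1*exp(2*li(y))


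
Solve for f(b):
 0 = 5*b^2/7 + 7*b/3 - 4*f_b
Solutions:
 f(b) = C1 + 5*b^3/84 + 7*b^2/24


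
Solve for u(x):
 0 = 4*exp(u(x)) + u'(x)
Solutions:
 u(x) = log(1/(C1 + 4*x))


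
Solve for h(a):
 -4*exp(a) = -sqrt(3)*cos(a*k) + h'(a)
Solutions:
 h(a) = C1 - 4*exp(a) + sqrt(3)*sin(a*k)/k


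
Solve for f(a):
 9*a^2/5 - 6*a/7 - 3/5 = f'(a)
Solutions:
 f(a) = C1 + 3*a^3/5 - 3*a^2/7 - 3*a/5


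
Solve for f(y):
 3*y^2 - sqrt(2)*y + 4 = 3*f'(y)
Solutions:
 f(y) = C1 + y^3/3 - sqrt(2)*y^2/6 + 4*y/3


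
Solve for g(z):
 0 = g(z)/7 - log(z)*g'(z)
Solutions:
 g(z) = C1*exp(li(z)/7)


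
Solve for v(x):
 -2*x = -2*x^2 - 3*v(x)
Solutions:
 v(x) = 2*x*(1 - x)/3


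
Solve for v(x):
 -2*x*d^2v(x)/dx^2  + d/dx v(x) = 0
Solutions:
 v(x) = C1 + C2*x^(3/2)


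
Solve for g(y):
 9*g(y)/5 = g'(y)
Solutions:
 g(y) = C1*exp(9*y/5)


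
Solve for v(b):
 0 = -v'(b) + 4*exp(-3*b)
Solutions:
 v(b) = C1 - 4*exp(-3*b)/3


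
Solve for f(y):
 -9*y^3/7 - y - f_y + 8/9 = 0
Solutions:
 f(y) = C1 - 9*y^4/28 - y^2/2 + 8*y/9


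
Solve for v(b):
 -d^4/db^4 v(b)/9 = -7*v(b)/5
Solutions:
 v(b) = C1*exp(-sqrt(3)*5^(3/4)*7^(1/4)*b/5) + C2*exp(sqrt(3)*5^(3/4)*7^(1/4)*b/5) + C3*sin(sqrt(3)*5^(3/4)*7^(1/4)*b/5) + C4*cos(sqrt(3)*5^(3/4)*7^(1/4)*b/5)


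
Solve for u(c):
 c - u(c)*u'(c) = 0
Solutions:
 u(c) = -sqrt(C1 + c^2)
 u(c) = sqrt(C1 + c^2)


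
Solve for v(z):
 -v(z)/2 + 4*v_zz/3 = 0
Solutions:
 v(z) = C1*exp(-sqrt(6)*z/4) + C2*exp(sqrt(6)*z/4)


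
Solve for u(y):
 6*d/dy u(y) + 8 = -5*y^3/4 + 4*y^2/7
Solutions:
 u(y) = C1 - 5*y^4/96 + 2*y^3/63 - 4*y/3


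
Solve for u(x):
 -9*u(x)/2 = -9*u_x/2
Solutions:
 u(x) = C1*exp(x)


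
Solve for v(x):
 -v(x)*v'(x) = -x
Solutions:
 v(x) = -sqrt(C1 + x^2)
 v(x) = sqrt(C1 + x^2)


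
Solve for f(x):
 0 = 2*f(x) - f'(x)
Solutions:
 f(x) = C1*exp(2*x)


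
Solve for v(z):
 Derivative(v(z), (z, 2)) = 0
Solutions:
 v(z) = C1 + C2*z


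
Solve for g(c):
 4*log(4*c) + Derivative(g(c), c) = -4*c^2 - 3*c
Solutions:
 g(c) = C1 - 4*c^3/3 - 3*c^2/2 - 4*c*log(c) - 8*c*log(2) + 4*c


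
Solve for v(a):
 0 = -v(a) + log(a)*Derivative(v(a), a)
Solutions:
 v(a) = C1*exp(li(a))


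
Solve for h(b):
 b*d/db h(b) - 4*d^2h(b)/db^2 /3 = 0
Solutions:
 h(b) = C1 + C2*erfi(sqrt(6)*b/4)


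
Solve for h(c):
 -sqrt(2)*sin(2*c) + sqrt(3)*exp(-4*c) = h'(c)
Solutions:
 h(c) = C1 + sqrt(2)*cos(2*c)/2 - sqrt(3)*exp(-4*c)/4


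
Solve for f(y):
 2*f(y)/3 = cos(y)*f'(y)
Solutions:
 f(y) = C1*(sin(y) + 1)^(1/3)/(sin(y) - 1)^(1/3)


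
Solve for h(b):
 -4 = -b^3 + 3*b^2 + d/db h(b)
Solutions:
 h(b) = C1 + b^4/4 - b^3 - 4*b


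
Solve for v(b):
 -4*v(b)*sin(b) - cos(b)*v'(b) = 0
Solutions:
 v(b) = C1*cos(b)^4


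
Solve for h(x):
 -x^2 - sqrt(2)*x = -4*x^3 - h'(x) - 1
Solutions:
 h(x) = C1 - x^4 + x^3/3 + sqrt(2)*x^2/2 - x


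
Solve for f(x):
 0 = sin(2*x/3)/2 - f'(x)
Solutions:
 f(x) = C1 - 3*cos(2*x/3)/4


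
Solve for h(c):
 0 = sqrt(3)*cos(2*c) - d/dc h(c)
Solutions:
 h(c) = C1 + sqrt(3)*sin(2*c)/2


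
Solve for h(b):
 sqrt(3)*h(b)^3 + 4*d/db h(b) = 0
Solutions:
 h(b) = -sqrt(2)*sqrt(-1/(C1 - sqrt(3)*b))
 h(b) = sqrt(2)*sqrt(-1/(C1 - sqrt(3)*b))


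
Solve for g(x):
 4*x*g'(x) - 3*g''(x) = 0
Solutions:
 g(x) = C1 + C2*erfi(sqrt(6)*x/3)


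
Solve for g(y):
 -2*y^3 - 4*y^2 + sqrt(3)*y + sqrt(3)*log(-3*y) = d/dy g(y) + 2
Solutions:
 g(y) = C1 - y^4/2 - 4*y^3/3 + sqrt(3)*y^2/2 + sqrt(3)*y*log(-y) + y*(-2 - sqrt(3) + sqrt(3)*log(3))


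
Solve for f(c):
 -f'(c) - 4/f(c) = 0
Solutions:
 f(c) = -sqrt(C1 - 8*c)
 f(c) = sqrt(C1 - 8*c)


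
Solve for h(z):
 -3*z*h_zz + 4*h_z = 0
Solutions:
 h(z) = C1 + C2*z^(7/3)


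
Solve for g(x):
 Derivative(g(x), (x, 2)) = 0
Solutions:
 g(x) = C1 + C2*x


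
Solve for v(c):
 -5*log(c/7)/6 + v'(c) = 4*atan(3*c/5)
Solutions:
 v(c) = C1 + 5*c*log(c)/6 + 4*c*atan(3*c/5) - 5*c*log(7)/6 - 5*c/6 - 10*log(9*c^2 + 25)/3


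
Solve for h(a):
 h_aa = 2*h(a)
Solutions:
 h(a) = C1*exp(-sqrt(2)*a) + C2*exp(sqrt(2)*a)


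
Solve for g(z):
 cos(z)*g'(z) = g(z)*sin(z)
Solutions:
 g(z) = C1/cos(z)


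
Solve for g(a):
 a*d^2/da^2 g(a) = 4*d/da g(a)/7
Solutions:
 g(a) = C1 + C2*a^(11/7)


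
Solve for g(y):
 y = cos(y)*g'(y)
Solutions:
 g(y) = C1 + Integral(y/cos(y), y)


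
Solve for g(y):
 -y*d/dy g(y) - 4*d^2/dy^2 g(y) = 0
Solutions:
 g(y) = C1 + C2*erf(sqrt(2)*y/4)


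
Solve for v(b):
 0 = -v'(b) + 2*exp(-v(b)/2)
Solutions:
 v(b) = 2*log(C1 + b)


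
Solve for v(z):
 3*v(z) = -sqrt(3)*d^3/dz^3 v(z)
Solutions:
 v(z) = C3*exp(-3^(1/6)*z) + (C1*sin(3^(2/3)*z/2) + C2*cos(3^(2/3)*z/2))*exp(3^(1/6)*z/2)


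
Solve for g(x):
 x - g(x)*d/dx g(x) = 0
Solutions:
 g(x) = -sqrt(C1 + x^2)
 g(x) = sqrt(C1 + x^2)


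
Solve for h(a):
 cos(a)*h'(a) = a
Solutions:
 h(a) = C1 + Integral(a/cos(a), a)


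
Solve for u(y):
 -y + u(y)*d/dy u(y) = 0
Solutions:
 u(y) = -sqrt(C1 + y^2)
 u(y) = sqrt(C1 + y^2)


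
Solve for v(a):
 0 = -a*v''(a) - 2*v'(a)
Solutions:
 v(a) = C1 + C2/a


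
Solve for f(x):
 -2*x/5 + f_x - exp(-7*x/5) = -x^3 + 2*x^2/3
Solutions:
 f(x) = C1 - x^4/4 + 2*x^3/9 + x^2/5 - 5*exp(-7*x/5)/7


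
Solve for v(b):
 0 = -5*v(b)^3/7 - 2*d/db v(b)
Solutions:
 v(b) = -sqrt(7)*sqrt(-1/(C1 - 5*b))
 v(b) = sqrt(7)*sqrt(-1/(C1 - 5*b))


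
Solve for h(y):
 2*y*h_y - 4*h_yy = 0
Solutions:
 h(y) = C1 + C2*erfi(y/2)


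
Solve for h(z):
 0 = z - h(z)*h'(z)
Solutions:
 h(z) = -sqrt(C1 + z^2)
 h(z) = sqrt(C1 + z^2)


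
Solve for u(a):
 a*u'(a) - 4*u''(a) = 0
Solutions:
 u(a) = C1 + C2*erfi(sqrt(2)*a/4)


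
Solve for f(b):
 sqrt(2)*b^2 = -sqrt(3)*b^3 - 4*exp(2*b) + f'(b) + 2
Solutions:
 f(b) = C1 + sqrt(3)*b^4/4 + sqrt(2)*b^3/3 - 2*b + 2*exp(2*b)


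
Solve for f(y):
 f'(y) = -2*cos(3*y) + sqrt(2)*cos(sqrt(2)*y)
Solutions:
 f(y) = C1 - 2*sin(3*y)/3 + sin(sqrt(2)*y)


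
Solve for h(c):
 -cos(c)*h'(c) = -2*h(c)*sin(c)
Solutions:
 h(c) = C1/cos(c)^2


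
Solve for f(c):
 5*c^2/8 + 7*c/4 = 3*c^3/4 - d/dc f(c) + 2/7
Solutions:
 f(c) = C1 + 3*c^4/16 - 5*c^3/24 - 7*c^2/8 + 2*c/7


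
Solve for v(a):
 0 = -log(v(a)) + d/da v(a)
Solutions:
 li(v(a)) = C1 + a


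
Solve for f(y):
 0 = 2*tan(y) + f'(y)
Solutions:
 f(y) = C1 + 2*log(cos(y))


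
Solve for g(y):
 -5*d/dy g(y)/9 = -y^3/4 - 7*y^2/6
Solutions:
 g(y) = C1 + 9*y^4/80 + 7*y^3/10


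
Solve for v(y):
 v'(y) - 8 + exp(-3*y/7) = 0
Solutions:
 v(y) = C1 + 8*y + 7*exp(-3*y/7)/3


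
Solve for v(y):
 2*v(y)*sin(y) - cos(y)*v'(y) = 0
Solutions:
 v(y) = C1/cos(y)^2


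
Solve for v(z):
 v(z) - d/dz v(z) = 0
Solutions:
 v(z) = C1*exp(z)


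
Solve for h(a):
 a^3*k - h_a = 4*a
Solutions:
 h(a) = C1 + a^4*k/4 - 2*a^2


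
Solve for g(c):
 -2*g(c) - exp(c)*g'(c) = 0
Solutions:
 g(c) = C1*exp(2*exp(-c))


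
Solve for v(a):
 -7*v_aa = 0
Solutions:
 v(a) = C1 + C2*a


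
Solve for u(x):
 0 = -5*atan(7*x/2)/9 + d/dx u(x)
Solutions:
 u(x) = C1 + 5*x*atan(7*x/2)/9 - 5*log(49*x^2 + 4)/63


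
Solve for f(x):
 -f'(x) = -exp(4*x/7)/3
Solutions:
 f(x) = C1 + 7*exp(4*x/7)/12


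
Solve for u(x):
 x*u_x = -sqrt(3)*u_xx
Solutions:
 u(x) = C1 + C2*erf(sqrt(2)*3^(3/4)*x/6)


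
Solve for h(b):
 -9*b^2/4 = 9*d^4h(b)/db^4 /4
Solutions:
 h(b) = C1 + C2*b + C3*b^2 + C4*b^3 - b^6/360


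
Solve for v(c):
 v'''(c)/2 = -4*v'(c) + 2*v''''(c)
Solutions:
 v(c) = C1 + C2*exp(c*(-(24*sqrt(5190) + 1729)^(1/3) - 1/(24*sqrt(5190) + 1729)^(1/3) + 2)/24)*sin(sqrt(3)*c*(-(24*sqrt(5190) + 1729)^(1/3) + (24*sqrt(5190) + 1729)^(-1/3))/24) + C3*exp(c*(-(24*sqrt(5190) + 1729)^(1/3) - 1/(24*sqrt(5190) + 1729)^(1/3) + 2)/24)*cos(sqrt(3)*c*(-(24*sqrt(5190) + 1729)^(1/3) + (24*sqrt(5190) + 1729)^(-1/3))/24) + C4*exp(c*((24*sqrt(5190) + 1729)^(-1/3) + 1 + (24*sqrt(5190) + 1729)^(1/3))/12)


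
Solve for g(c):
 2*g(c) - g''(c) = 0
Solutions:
 g(c) = C1*exp(-sqrt(2)*c) + C2*exp(sqrt(2)*c)


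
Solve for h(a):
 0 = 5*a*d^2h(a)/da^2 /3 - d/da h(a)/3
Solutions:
 h(a) = C1 + C2*a^(6/5)


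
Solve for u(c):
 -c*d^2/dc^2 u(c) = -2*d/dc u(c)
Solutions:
 u(c) = C1 + C2*c^3


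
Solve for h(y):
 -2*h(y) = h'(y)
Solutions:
 h(y) = C1*exp(-2*y)


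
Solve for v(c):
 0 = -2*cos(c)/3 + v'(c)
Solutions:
 v(c) = C1 + 2*sin(c)/3


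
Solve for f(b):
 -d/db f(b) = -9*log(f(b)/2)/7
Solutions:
 7*Integral(1/(-log(_y) + log(2)), (_y, f(b)))/9 = C1 - b


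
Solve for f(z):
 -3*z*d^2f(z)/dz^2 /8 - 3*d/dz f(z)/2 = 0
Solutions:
 f(z) = C1 + C2/z^3


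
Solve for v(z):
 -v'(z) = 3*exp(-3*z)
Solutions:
 v(z) = C1 + exp(-3*z)


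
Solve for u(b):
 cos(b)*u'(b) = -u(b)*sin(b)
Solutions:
 u(b) = C1*cos(b)


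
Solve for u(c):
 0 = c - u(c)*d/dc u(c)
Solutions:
 u(c) = -sqrt(C1 + c^2)
 u(c) = sqrt(C1 + c^2)


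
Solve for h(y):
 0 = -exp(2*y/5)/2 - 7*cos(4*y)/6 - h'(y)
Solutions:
 h(y) = C1 - 5*exp(2*y/5)/4 - 7*sin(4*y)/24


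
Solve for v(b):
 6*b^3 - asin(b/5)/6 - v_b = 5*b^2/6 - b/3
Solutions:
 v(b) = C1 + 3*b^4/2 - 5*b^3/18 + b^2/6 - b*asin(b/5)/6 - sqrt(25 - b^2)/6


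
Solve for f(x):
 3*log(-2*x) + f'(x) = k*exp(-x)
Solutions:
 f(x) = C1 - k*exp(-x) - 3*x*log(-x) + 3*x*(1 - log(2))


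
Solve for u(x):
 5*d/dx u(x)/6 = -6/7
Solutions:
 u(x) = C1 - 36*x/35


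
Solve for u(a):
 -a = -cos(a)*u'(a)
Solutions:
 u(a) = C1 + Integral(a/cos(a), a)


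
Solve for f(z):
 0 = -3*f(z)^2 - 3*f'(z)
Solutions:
 f(z) = 1/(C1 + z)


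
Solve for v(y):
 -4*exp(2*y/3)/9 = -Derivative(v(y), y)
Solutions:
 v(y) = C1 + 2*exp(2*y/3)/3


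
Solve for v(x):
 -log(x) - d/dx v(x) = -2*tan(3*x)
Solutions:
 v(x) = C1 - x*log(x) + x - 2*log(cos(3*x))/3


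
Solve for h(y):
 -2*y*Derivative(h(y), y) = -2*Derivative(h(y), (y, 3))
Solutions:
 h(y) = C1 + Integral(C2*airyai(y) + C3*airybi(y), y)


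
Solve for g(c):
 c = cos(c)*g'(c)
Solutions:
 g(c) = C1 + Integral(c/cos(c), c)


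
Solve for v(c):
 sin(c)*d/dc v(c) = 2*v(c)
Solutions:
 v(c) = C1*(cos(c) - 1)/(cos(c) + 1)


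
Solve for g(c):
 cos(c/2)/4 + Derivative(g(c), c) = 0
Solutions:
 g(c) = C1 - sin(c/2)/2


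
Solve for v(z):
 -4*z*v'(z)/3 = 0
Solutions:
 v(z) = C1


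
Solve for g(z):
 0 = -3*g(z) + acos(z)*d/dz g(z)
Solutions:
 g(z) = C1*exp(3*Integral(1/acos(z), z))


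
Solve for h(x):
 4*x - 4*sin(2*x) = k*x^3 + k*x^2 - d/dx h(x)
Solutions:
 h(x) = C1 + k*x^4/4 + k*x^3/3 - 2*x^2 - 2*cos(2*x)


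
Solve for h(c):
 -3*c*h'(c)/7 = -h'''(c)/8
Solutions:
 h(c) = C1 + Integral(C2*airyai(2*3^(1/3)*7^(2/3)*c/7) + C3*airybi(2*3^(1/3)*7^(2/3)*c/7), c)


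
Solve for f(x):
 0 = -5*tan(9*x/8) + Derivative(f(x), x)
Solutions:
 f(x) = C1 - 40*log(cos(9*x/8))/9


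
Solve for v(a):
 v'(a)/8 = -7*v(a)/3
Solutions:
 v(a) = C1*exp(-56*a/3)


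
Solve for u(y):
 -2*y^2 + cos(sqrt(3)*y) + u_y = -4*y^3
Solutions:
 u(y) = C1 - y^4 + 2*y^3/3 - sqrt(3)*sin(sqrt(3)*y)/3


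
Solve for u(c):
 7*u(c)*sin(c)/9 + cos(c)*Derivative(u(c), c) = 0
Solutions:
 u(c) = C1*cos(c)^(7/9)


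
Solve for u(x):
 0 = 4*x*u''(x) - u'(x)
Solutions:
 u(x) = C1 + C2*x^(5/4)


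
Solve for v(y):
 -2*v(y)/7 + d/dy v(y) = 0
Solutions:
 v(y) = C1*exp(2*y/7)


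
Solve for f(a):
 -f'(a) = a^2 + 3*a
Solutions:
 f(a) = C1 - a^3/3 - 3*a^2/2


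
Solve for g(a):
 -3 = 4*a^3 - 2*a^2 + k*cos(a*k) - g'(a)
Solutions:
 g(a) = C1 + a^4 - 2*a^3/3 + 3*a + sin(a*k)


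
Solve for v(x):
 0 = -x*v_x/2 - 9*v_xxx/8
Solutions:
 v(x) = C1 + Integral(C2*airyai(-2^(2/3)*3^(1/3)*x/3) + C3*airybi(-2^(2/3)*3^(1/3)*x/3), x)


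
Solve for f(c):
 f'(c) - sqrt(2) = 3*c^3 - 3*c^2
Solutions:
 f(c) = C1 + 3*c^4/4 - c^3 + sqrt(2)*c


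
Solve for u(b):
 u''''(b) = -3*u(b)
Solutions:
 u(b) = (C1*sin(sqrt(2)*3^(1/4)*b/2) + C2*cos(sqrt(2)*3^(1/4)*b/2))*exp(-sqrt(2)*3^(1/4)*b/2) + (C3*sin(sqrt(2)*3^(1/4)*b/2) + C4*cos(sqrt(2)*3^(1/4)*b/2))*exp(sqrt(2)*3^(1/4)*b/2)


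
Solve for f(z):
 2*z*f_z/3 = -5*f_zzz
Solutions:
 f(z) = C1 + Integral(C2*airyai(-15^(2/3)*2^(1/3)*z/15) + C3*airybi(-15^(2/3)*2^(1/3)*z/15), z)


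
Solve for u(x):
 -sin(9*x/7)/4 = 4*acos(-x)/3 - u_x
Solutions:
 u(x) = C1 + 4*x*acos(-x)/3 + 4*sqrt(1 - x^2)/3 - 7*cos(9*x/7)/36


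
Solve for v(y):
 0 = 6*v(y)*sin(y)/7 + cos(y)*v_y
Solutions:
 v(y) = C1*cos(y)^(6/7)


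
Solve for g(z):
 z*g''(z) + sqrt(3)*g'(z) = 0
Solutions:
 g(z) = C1 + C2*z^(1 - sqrt(3))


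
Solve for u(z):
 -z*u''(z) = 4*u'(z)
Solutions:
 u(z) = C1 + C2/z^3


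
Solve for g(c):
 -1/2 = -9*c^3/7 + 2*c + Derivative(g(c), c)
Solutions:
 g(c) = C1 + 9*c^4/28 - c^2 - c/2


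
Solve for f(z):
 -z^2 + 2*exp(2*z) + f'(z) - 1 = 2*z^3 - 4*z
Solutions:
 f(z) = C1 + z^4/2 + z^3/3 - 2*z^2 + z - exp(2*z)


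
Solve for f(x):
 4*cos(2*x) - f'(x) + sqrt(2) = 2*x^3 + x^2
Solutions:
 f(x) = C1 - x^4/2 - x^3/3 + sqrt(2)*x + 2*sin(2*x)


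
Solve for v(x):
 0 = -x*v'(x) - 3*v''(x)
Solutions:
 v(x) = C1 + C2*erf(sqrt(6)*x/6)


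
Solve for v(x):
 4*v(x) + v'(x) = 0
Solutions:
 v(x) = C1*exp(-4*x)


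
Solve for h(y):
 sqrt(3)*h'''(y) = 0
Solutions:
 h(y) = C1 + C2*y + C3*y^2


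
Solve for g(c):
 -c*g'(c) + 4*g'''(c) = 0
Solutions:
 g(c) = C1 + Integral(C2*airyai(2^(1/3)*c/2) + C3*airybi(2^(1/3)*c/2), c)


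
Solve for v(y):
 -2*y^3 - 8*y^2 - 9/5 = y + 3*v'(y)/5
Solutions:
 v(y) = C1 - 5*y^4/6 - 40*y^3/9 - 5*y^2/6 - 3*y


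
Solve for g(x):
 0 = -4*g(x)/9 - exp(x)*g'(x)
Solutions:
 g(x) = C1*exp(4*exp(-x)/9)


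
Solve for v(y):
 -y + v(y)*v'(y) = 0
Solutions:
 v(y) = -sqrt(C1 + y^2)
 v(y) = sqrt(C1 + y^2)


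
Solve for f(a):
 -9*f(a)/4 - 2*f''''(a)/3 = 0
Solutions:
 f(a) = (C1*sin(6^(3/4)*a/4) + C2*cos(6^(3/4)*a/4))*exp(-6^(3/4)*a/4) + (C3*sin(6^(3/4)*a/4) + C4*cos(6^(3/4)*a/4))*exp(6^(3/4)*a/4)


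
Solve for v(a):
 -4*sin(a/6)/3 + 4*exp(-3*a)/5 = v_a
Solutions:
 v(a) = C1 + 8*cos(a/6) - 4*exp(-3*a)/15


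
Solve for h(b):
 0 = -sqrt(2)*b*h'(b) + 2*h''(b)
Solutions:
 h(b) = C1 + C2*erfi(2^(1/4)*b/2)


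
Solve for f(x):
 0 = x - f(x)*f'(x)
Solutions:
 f(x) = -sqrt(C1 + x^2)
 f(x) = sqrt(C1 + x^2)


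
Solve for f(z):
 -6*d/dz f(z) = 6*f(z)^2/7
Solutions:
 f(z) = 7/(C1 + z)


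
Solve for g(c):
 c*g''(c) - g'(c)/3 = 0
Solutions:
 g(c) = C1 + C2*c^(4/3)


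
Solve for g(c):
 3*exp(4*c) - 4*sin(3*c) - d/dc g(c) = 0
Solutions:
 g(c) = C1 + 3*exp(4*c)/4 + 4*cos(3*c)/3


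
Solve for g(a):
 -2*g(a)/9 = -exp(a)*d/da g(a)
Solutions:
 g(a) = C1*exp(-2*exp(-a)/9)


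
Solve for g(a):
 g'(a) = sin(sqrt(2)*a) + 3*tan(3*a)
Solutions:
 g(a) = C1 - log(cos(3*a)) - sqrt(2)*cos(sqrt(2)*a)/2


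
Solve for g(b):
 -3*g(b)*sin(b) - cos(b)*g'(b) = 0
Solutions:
 g(b) = C1*cos(b)^3


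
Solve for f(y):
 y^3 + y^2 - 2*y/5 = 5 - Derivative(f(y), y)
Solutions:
 f(y) = C1 - y^4/4 - y^3/3 + y^2/5 + 5*y


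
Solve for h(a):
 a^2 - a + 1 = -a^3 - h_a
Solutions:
 h(a) = C1 - a^4/4 - a^3/3 + a^2/2 - a


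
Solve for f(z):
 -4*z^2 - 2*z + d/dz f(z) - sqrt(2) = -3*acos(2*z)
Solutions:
 f(z) = C1 + 4*z^3/3 + z^2 - 3*z*acos(2*z) + sqrt(2)*z + 3*sqrt(1 - 4*z^2)/2


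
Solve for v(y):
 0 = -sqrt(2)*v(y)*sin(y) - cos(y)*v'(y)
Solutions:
 v(y) = C1*cos(y)^(sqrt(2))


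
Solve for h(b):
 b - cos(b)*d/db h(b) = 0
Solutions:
 h(b) = C1 + Integral(b/cos(b), b)


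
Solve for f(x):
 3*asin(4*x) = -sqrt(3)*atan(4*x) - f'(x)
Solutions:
 f(x) = C1 - 3*x*asin(4*x) - 3*sqrt(1 - 16*x^2)/4 - sqrt(3)*(x*atan(4*x) - log(16*x^2 + 1)/8)


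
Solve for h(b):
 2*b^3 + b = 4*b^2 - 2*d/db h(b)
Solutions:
 h(b) = C1 - b^4/4 + 2*b^3/3 - b^2/4


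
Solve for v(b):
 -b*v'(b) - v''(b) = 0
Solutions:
 v(b) = C1 + C2*erf(sqrt(2)*b/2)


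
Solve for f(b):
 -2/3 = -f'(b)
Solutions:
 f(b) = C1 + 2*b/3


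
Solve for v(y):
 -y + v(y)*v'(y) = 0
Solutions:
 v(y) = -sqrt(C1 + y^2)
 v(y) = sqrt(C1 + y^2)


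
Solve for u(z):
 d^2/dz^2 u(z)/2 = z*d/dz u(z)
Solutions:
 u(z) = C1 + C2*erfi(z)


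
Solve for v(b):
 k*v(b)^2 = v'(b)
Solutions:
 v(b) = -1/(C1 + b*k)


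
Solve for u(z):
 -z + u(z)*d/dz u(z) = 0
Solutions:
 u(z) = -sqrt(C1 + z^2)
 u(z) = sqrt(C1 + z^2)


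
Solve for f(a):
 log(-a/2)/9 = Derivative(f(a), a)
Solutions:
 f(a) = C1 + a*log(-a)/9 + a*(-1 - log(2))/9


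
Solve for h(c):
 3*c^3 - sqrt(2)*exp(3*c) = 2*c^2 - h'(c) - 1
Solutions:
 h(c) = C1 - 3*c^4/4 + 2*c^3/3 - c + sqrt(2)*exp(3*c)/3


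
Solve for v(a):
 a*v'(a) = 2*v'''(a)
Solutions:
 v(a) = C1 + Integral(C2*airyai(2^(2/3)*a/2) + C3*airybi(2^(2/3)*a/2), a)


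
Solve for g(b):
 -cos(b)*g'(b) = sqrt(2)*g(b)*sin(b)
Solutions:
 g(b) = C1*cos(b)^(sqrt(2))


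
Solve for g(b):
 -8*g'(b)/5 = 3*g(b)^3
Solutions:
 g(b) = -2*sqrt(-1/(C1 - 15*b))
 g(b) = 2*sqrt(-1/(C1 - 15*b))


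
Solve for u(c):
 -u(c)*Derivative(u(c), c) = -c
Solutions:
 u(c) = -sqrt(C1 + c^2)
 u(c) = sqrt(C1 + c^2)


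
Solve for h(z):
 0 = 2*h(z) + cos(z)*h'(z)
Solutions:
 h(z) = C1*(sin(z) - 1)/(sin(z) + 1)


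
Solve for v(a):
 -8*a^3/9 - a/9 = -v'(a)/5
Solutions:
 v(a) = C1 + 10*a^4/9 + 5*a^2/18


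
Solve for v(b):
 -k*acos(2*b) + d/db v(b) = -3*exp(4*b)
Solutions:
 v(b) = C1 + k*(b*acos(2*b) - sqrt(1 - 4*b^2)/2) - 3*exp(4*b)/4


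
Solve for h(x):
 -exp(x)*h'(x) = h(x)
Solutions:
 h(x) = C1*exp(exp(-x))


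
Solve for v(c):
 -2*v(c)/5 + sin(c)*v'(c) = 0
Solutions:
 v(c) = C1*(cos(c) - 1)^(1/5)/(cos(c) + 1)^(1/5)


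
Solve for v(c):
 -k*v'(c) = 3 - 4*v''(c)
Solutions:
 v(c) = C1 + C2*exp(c*k/4) - 3*c/k


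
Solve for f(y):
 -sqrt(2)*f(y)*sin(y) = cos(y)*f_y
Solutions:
 f(y) = C1*cos(y)^(sqrt(2))


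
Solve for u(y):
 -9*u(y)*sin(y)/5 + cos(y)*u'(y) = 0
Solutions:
 u(y) = C1/cos(y)^(9/5)


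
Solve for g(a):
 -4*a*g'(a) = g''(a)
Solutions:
 g(a) = C1 + C2*erf(sqrt(2)*a)


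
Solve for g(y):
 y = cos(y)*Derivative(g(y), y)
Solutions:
 g(y) = C1 + Integral(y/cos(y), y)


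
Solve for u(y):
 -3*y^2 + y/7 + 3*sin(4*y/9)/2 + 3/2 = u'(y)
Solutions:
 u(y) = C1 - y^3 + y^2/14 + 3*y/2 - 27*cos(4*y/9)/8


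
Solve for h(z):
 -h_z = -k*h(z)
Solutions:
 h(z) = C1*exp(k*z)


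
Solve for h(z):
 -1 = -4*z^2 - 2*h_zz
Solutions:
 h(z) = C1 + C2*z - z^4/6 + z^2/4


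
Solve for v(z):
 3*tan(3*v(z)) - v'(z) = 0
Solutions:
 v(z) = -asin(C1*exp(9*z))/3 + pi/3
 v(z) = asin(C1*exp(9*z))/3


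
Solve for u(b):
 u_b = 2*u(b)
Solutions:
 u(b) = C1*exp(2*b)


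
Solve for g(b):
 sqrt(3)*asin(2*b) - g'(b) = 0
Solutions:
 g(b) = C1 + sqrt(3)*(b*asin(2*b) + sqrt(1 - 4*b^2)/2)


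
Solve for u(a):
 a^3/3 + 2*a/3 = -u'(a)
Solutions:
 u(a) = C1 - a^4/12 - a^2/3


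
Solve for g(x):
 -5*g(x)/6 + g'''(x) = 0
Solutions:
 g(x) = C3*exp(5^(1/3)*6^(2/3)*x/6) + (C1*sin(2^(2/3)*3^(1/6)*5^(1/3)*x/4) + C2*cos(2^(2/3)*3^(1/6)*5^(1/3)*x/4))*exp(-5^(1/3)*6^(2/3)*x/12)


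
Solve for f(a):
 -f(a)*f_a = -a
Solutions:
 f(a) = -sqrt(C1 + a^2)
 f(a) = sqrt(C1 + a^2)


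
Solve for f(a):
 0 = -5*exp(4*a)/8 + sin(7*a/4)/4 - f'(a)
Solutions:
 f(a) = C1 - 5*exp(4*a)/32 - cos(7*a/4)/7


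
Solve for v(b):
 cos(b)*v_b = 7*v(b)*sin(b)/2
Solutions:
 v(b) = C1/cos(b)^(7/2)


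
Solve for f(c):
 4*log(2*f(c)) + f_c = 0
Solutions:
 Integral(1/(log(_y) + log(2)), (_y, f(c)))/4 = C1 - c


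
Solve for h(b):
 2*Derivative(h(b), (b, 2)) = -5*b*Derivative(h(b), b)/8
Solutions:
 h(b) = C1 + C2*erf(sqrt(10)*b/8)


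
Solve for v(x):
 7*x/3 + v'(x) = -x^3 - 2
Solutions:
 v(x) = C1 - x^4/4 - 7*x^2/6 - 2*x


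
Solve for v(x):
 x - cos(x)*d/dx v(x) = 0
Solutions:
 v(x) = C1 + Integral(x/cos(x), x)


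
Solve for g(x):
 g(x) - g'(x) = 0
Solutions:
 g(x) = C1*exp(x)


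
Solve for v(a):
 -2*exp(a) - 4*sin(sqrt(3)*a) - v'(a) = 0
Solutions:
 v(a) = C1 - 2*exp(a) + 4*sqrt(3)*cos(sqrt(3)*a)/3


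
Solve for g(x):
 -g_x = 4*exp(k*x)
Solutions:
 g(x) = C1 - 4*exp(k*x)/k


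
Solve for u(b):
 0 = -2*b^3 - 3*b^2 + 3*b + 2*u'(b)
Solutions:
 u(b) = C1 + b^4/4 + b^3/2 - 3*b^2/4


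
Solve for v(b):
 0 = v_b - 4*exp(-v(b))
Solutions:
 v(b) = log(C1 + 4*b)


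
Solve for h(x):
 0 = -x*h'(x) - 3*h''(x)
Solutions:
 h(x) = C1 + C2*erf(sqrt(6)*x/6)


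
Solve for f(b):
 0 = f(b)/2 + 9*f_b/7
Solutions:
 f(b) = C1*exp(-7*b/18)


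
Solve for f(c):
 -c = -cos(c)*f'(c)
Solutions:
 f(c) = C1 + Integral(c/cos(c), c)


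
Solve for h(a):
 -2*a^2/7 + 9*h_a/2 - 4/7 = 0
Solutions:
 h(a) = C1 + 4*a^3/189 + 8*a/63


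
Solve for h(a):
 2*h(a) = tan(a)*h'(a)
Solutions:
 h(a) = C1*sin(a)^2


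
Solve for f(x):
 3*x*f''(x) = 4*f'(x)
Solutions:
 f(x) = C1 + C2*x^(7/3)


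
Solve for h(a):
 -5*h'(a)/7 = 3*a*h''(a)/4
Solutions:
 h(a) = C1 + C2*a^(1/21)


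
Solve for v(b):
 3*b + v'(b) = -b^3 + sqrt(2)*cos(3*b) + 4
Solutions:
 v(b) = C1 - b^4/4 - 3*b^2/2 + 4*b + sqrt(2)*sin(3*b)/3


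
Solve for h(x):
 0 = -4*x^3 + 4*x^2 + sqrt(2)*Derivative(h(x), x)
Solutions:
 h(x) = C1 + sqrt(2)*x^4/2 - 2*sqrt(2)*x^3/3


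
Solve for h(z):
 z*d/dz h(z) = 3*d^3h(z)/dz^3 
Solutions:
 h(z) = C1 + Integral(C2*airyai(3^(2/3)*z/3) + C3*airybi(3^(2/3)*z/3), z)


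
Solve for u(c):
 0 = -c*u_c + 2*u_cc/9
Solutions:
 u(c) = C1 + C2*erfi(3*c/2)


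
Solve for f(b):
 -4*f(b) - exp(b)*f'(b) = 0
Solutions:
 f(b) = C1*exp(4*exp(-b))


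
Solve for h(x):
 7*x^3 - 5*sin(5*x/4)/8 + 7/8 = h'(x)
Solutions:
 h(x) = C1 + 7*x^4/4 + 7*x/8 + cos(5*x/4)/2


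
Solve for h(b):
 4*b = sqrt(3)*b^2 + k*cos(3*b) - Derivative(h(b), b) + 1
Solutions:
 h(b) = C1 + sqrt(3)*b^3/3 - 2*b^2 + b + k*sin(3*b)/3


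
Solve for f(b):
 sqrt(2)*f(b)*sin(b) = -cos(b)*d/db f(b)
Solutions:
 f(b) = C1*cos(b)^(sqrt(2))


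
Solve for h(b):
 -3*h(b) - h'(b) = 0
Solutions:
 h(b) = C1*exp(-3*b)


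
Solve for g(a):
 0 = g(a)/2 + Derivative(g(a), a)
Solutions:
 g(a) = C1*exp(-a/2)


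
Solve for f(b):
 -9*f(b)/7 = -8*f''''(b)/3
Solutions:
 f(b) = C1*exp(-3^(3/4)*686^(1/4)*b/14) + C2*exp(3^(3/4)*686^(1/4)*b/14) + C3*sin(3^(3/4)*686^(1/4)*b/14) + C4*cos(3^(3/4)*686^(1/4)*b/14)


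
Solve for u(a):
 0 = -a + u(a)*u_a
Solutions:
 u(a) = -sqrt(C1 + a^2)
 u(a) = sqrt(C1 + a^2)


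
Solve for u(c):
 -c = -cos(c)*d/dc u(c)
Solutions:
 u(c) = C1 + Integral(c/cos(c), c)


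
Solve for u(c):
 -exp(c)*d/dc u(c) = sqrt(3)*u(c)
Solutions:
 u(c) = C1*exp(sqrt(3)*exp(-c))


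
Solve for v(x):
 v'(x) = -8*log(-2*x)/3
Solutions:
 v(x) = C1 - 8*x*log(-x)/3 + 8*x*(1 - log(2))/3


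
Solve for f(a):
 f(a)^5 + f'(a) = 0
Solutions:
 f(a) = -I*(1/(C1 + 4*a))^(1/4)
 f(a) = I*(1/(C1 + 4*a))^(1/4)
 f(a) = -(1/(C1 + 4*a))^(1/4)
 f(a) = (1/(C1 + 4*a))^(1/4)


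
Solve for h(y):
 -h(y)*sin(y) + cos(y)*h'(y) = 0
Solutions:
 h(y) = C1/cos(y)


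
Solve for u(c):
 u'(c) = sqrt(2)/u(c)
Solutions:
 u(c) = -sqrt(C1 + 2*sqrt(2)*c)
 u(c) = sqrt(C1 + 2*sqrt(2)*c)


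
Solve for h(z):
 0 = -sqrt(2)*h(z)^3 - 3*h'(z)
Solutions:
 h(z) = -sqrt(6)*sqrt(-1/(C1 - sqrt(2)*z))/2
 h(z) = sqrt(6)*sqrt(-1/(C1 - sqrt(2)*z))/2


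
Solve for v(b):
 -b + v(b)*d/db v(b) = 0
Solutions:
 v(b) = -sqrt(C1 + b^2)
 v(b) = sqrt(C1 + b^2)


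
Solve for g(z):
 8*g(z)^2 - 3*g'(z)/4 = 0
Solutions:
 g(z) = -3/(C1 + 32*z)


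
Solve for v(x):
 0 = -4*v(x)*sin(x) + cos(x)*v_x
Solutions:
 v(x) = C1/cos(x)^4


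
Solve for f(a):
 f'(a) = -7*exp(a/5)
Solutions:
 f(a) = C1 - 35*exp(a/5)


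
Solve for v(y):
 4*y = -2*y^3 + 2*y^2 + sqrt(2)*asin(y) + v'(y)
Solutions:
 v(y) = C1 + y^4/2 - 2*y^3/3 + 2*y^2 - sqrt(2)*(y*asin(y) + sqrt(1 - y^2))


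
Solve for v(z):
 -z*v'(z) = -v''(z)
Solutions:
 v(z) = C1 + C2*erfi(sqrt(2)*z/2)


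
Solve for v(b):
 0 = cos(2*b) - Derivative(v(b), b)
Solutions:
 v(b) = C1 + sin(2*b)/2


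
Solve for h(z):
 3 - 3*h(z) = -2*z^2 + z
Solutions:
 h(z) = 2*z^2/3 - z/3 + 1


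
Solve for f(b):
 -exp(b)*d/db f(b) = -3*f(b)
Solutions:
 f(b) = C1*exp(-3*exp(-b))


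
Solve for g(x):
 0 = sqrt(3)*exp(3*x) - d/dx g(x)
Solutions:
 g(x) = C1 + sqrt(3)*exp(3*x)/3


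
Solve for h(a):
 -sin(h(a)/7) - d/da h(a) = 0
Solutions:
 a + 7*log(cos(h(a)/7) - 1)/2 - 7*log(cos(h(a)/7) + 1)/2 = C1


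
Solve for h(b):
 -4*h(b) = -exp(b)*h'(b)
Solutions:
 h(b) = C1*exp(-4*exp(-b))


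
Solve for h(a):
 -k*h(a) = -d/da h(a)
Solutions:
 h(a) = C1*exp(a*k)


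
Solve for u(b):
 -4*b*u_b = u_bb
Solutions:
 u(b) = C1 + C2*erf(sqrt(2)*b)


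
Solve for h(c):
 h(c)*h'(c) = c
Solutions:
 h(c) = -sqrt(C1 + c^2)
 h(c) = sqrt(C1 + c^2)


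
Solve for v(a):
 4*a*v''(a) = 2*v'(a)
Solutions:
 v(a) = C1 + C2*a^(3/2)


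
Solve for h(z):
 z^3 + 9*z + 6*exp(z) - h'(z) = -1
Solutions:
 h(z) = C1 + z^4/4 + 9*z^2/2 + z + 6*exp(z)


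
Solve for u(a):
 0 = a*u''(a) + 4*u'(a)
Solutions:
 u(a) = C1 + C2/a^3


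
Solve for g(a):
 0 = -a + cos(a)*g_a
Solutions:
 g(a) = C1 + Integral(a/cos(a), a)


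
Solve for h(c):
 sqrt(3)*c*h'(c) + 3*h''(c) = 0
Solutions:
 h(c) = C1 + C2*erf(sqrt(2)*3^(3/4)*c/6)


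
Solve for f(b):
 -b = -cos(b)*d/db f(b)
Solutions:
 f(b) = C1 + Integral(b/cos(b), b)


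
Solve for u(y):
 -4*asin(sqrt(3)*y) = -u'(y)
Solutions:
 u(y) = C1 + 4*y*asin(sqrt(3)*y) + 4*sqrt(3)*sqrt(1 - 3*y^2)/3


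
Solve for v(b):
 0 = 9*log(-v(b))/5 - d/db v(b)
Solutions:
 -li(-v(b)) = C1 + 9*b/5


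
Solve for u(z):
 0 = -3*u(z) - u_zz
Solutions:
 u(z) = C1*sin(sqrt(3)*z) + C2*cos(sqrt(3)*z)


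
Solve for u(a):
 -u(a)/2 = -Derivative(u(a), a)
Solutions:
 u(a) = C1*exp(a/2)


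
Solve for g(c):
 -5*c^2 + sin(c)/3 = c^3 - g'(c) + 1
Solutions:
 g(c) = C1 + c^4/4 + 5*c^3/3 + c + cos(c)/3


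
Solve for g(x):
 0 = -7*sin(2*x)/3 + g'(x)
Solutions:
 g(x) = C1 - 7*cos(2*x)/6


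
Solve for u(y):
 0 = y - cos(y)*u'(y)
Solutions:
 u(y) = C1 + Integral(y/cos(y), y)


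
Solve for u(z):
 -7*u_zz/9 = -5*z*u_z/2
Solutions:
 u(z) = C1 + C2*erfi(3*sqrt(35)*z/14)


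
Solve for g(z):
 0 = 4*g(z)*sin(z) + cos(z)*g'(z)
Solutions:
 g(z) = C1*cos(z)^4


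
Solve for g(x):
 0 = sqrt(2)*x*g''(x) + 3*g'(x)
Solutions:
 g(x) = C1 + C2*x^(1 - 3*sqrt(2)/2)


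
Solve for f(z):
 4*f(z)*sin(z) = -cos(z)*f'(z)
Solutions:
 f(z) = C1*cos(z)^4


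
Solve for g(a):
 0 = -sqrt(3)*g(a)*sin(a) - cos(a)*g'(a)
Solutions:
 g(a) = C1*cos(a)^(sqrt(3))


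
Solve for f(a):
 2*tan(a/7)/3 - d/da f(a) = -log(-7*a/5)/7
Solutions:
 f(a) = C1 + a*log(-a)/7 - a*log(5)/7 - a/7 + a*log(7)/7 - 14*log(cos(a/7))/3


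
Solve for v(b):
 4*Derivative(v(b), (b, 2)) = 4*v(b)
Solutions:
 v(b) = C1*exp(-b) + C2*exp(b)


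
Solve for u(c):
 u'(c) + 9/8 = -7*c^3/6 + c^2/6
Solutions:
 u(c) = C1 - 7*c^4/24 + c^3/18 - 9*c/8


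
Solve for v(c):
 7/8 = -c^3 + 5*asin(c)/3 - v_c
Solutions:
 v(c) = C1 - c^4/4 + 5*c*asin(c)/3 - 7*c/8 + 5*sqrt(1 - c^2)/3


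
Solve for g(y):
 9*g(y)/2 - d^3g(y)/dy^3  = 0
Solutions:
 g(y) = C3*exp(6^(2/3)*y/2) + (C1*sin(3*2^(2/3)*3^(1/6)*y/4) + C2*cos(3*2^(2/3)*3^(1/6)*y/4))*exp(-6^(2/3)*y/4)


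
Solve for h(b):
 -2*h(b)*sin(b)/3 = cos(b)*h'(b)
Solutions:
 h(b) = C1*cos(b)^(2/3)


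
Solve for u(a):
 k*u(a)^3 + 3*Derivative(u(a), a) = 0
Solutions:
 u(a) = -sqrt(6)*sqrt(-1/(C1 - a*k))/2
 u(a) = sqrt(6)*sqrt(-1/(C1 - a*k))/2


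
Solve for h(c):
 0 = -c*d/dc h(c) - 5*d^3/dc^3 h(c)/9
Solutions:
 h(c) = C1 + Integral(C2*airyai(-15^(2/3)*c/5) + C3*airybi(-15^(2/3)*c/5), c)


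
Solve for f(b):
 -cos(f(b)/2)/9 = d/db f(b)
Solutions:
 b/9 - log(sin(f(b)/2) - 1) + log(sin(f(b)/2) + 1) = C1


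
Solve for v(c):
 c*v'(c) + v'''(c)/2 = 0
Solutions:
 v(c) = C1 + Integral(C2*airyai(-2^(1/3)*c) + C3*airybi(-2^(1/3)*c), c)


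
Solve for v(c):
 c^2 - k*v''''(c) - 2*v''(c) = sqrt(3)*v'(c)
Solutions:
 v(c) = C1 + C2*exp(2^(1/3)*c*(2^(1/3)*sqrt(3)*(sqrt((81 + 32/k)/k^2) + 9/k)^(1/3)/12 - 2^(1/3)*I*(sqrt((81 + 32/k)/k^2) + 9/k)^(1/3)/4 + 4/(k*(-sqrt(3) + 3*I)*(sqrt((81 + 32/k)/k^2) + 9/k)^(1/3)))) + C3*exp(2^(1/3)*c*(2^(1/3)*sqrt(3)*(sqrt((81 + 32/k)/k^2) + 9/k)^(1/3)/12 + 2^(1/3)*I*(sqrt((81 + 32/k)/k^2) + 9/k)^(1/3)/4 - 4/(k*(sqrt(3) + 3*I)*(sqrt((81 + 32/k)/k^2) + 9/k)^(1/3)))) + C4*exp(2^(1/3)*sqrt(3)*c*(-2^(1/3)*(sqrt((81 + 32/k)/k^2) + 9/k)^(1/3) + 4/(k*(sqrt((81 + 32/k)/k^2) + 9/k)^(1/3)))/6) + sqrt(3)*c^3/9 - 2*c^2/3 + 8*sqrt(3)*c/9


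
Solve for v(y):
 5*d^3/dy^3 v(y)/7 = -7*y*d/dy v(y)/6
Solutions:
 v(y) = C1 + Integral(C2*airyai(-210^(2/3)*y/30) + C3*airybi(-210^(2/3)*y/30), y)


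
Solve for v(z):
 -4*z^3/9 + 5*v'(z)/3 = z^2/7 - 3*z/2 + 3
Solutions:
 v(z) = C1 + z^4/15 + z^3/35 - 9*z^2/20 + 9*z/5


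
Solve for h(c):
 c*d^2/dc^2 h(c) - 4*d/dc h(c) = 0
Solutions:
 h(c) = C1 + C2*c^5


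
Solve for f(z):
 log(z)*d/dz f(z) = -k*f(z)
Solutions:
 f(z) = C1*exp(-k*li(z))


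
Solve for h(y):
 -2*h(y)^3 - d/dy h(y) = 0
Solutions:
 h(y) = -sqrt(2)*sqrt(-1/(C1 - 2*y))/2
 h(y) = sqrt(2)*sqrt(-1/(C1 - 2*y))/2


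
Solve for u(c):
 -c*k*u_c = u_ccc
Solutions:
 u(c) = C1 + Integral(C2*airyai(c*(-k)^(1/3)) + C3*airybi(c*(-k)^(1/3)), c)


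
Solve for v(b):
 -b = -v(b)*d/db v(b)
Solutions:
 v(b) = -sqrt(C1 + b^2)
 v(b) = sqrt(C1 + b^2)


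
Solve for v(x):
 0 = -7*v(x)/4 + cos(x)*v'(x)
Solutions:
 v(x) = C1*(sin(x) + 1)^(7/8)/(sin(x) - 1)^(7/8)


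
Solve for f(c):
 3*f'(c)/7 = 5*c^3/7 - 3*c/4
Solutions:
 f(c) = C1 + 5*c^4/12 - 7*c^2/8


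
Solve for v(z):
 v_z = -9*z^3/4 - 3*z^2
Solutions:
 v(z) = C1 - 9*z^4/16 - z^3


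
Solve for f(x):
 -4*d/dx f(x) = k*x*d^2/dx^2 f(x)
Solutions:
 f(x) = C1 + x^(((re(k) - 4)*re(k) + im(k)^2)/(re(k)^2 + im(k)^2))*(C2*sin(4*log(x)*Abs(im(k))/(re(k)^2 + im(k)^2)) + C3*cos(4*log(x)*im(k)/(re(k)^2 + im(k)^2)))


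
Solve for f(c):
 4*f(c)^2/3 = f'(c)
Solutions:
 f(c) = -3/(C1 + 4*c)


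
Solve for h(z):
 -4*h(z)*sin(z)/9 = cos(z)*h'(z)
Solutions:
 h(z) = C1*cos(z)^(4/9)


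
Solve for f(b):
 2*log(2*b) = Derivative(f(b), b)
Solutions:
 f(b) = C1 + 2*b*log(b) - 2*b + b*log(4)


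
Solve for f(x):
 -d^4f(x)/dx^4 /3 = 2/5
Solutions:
 f(x) = C1 + C2*x + C3*x^2 + C4*x^3 - x^4/20


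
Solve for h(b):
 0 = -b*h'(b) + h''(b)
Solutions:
 h(b) = C1 + C2*erfi(sqrt(2)*b/2)


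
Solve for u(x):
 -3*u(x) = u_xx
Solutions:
 u(x) = C1*sin(sqrt(3)*x) + C2*cos(sqrt(3)*x)


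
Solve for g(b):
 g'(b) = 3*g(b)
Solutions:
 g(b) = C1*exp(3*b)


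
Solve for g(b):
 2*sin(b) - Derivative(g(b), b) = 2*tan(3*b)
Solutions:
 g(b) = C1 + 2*log(cos(3*b))/3 - 2*cos(b)


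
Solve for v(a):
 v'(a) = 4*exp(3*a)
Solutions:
 v(a) = C1 + 4*exp(3*a)/3


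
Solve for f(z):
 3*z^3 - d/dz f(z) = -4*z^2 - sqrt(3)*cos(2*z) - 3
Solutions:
 f(z) = C1 + 3*z^4/4 + 4*z^3/3 + 3*z + sqrt(3)*sin(2*z)/2


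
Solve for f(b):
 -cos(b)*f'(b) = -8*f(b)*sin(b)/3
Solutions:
 f(b) = C1/cos(b)^(8/3)


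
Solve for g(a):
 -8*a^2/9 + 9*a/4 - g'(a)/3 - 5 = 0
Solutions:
 g(a) = C1 - 8*a^3/9 + 27*a^2/8 - 15*a


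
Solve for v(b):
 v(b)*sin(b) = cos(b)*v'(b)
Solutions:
 v(b) = C1/cos(b)


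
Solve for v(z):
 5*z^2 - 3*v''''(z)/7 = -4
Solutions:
 v(z) = C1 + C2*z + C3*z^2 + C4*z^3 + 7*z^6/216 + 7*z^4/18


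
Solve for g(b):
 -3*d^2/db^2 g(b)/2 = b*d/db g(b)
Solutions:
 g(b) = C1 + C2*erf(sqrt(3)*b/3)


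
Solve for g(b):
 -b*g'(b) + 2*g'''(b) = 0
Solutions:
 g(b) = C1 + Integral(C2*airyai(2^(2/3)*b/2) + C3*airybi(2^(2/3)*b/2), b)


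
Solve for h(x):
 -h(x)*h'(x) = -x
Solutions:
 h(x) = -sqrt(C1 + x^2)
 h(x) = sqrt(C1 + x^2)


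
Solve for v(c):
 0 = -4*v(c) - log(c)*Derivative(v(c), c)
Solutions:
 v(c) = C1*exp(-4*li(c))


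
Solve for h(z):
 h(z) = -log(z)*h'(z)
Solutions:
 h(z) = C1*exp(-li(z))


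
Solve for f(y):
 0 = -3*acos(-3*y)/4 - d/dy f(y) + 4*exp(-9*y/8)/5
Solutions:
 f(y) = C1 - 3*y*acos(-3*y)/4 - sqrt(1 - 9*y^2)/4 - 32*exp(-9*y/8)/45


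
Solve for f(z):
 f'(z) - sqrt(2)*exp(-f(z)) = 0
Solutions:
 f(z) = log(C1 + sqrt(2)*z)


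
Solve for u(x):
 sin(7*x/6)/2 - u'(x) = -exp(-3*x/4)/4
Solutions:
 u(x) = C1 - 3*cos(7*x/6)/7 - exp(-3*x/4)/3


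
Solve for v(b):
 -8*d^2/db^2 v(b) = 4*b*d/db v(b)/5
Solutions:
 v(b) = C1 + C2*erf(sqrt(5)*b/10)


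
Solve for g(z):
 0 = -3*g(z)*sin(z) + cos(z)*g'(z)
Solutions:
 g(z) = C1/cos(z)^3


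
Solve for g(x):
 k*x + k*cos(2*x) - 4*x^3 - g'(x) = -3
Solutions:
 g(x) = C1 + k*x^2/2 + k*sin(2*x)/2 - x^4 + 3*x


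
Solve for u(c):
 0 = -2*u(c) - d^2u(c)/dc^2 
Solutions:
 u(c) = C1*sin(sqrt(2)*c) + C2*cos(sqrt(2)*c)


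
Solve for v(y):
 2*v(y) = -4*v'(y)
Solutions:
 v(y) = C1*exp(-y/2)


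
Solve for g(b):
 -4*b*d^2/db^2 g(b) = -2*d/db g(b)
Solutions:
 g(b) = C1 + C2*b^(3/2)


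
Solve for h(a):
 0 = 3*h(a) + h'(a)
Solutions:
 h(a) = C1*exp(-3*a)


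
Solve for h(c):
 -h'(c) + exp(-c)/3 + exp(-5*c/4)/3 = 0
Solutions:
 h(c) = C1 - exp(-c)/3 - 4*exp(-5*c/4)/15


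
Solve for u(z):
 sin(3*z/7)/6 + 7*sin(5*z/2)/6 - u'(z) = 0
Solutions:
 u(z) = C1 - 7*cos(3*z/7)/18 - 7*cos(5*z/2)/15


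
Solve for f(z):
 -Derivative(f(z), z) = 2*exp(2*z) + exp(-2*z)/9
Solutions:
 f(z) = C1 - exp(2*z) + exp(-2*z)/18


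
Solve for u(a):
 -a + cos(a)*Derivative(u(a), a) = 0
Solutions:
 u(a) = C1 + Integral(a/cos(a), a)


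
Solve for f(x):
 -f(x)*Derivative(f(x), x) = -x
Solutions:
 f(x) = -sqrt(C1 + x^2)
 f(x) = sqrt(C1 + x^2)


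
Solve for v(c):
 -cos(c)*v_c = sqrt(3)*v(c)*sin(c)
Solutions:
 v(c) = C1*cos(c)^(sqrt(3))


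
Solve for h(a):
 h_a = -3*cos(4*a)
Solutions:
 h(a) = C1 - 3*sin(4*a)/4


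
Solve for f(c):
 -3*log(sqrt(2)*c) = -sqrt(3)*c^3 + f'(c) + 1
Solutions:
 f(c) = C1 + sqrt(3)*c^4/4 - 3*c*log(c) - 3*c*log(2)/2 + 2*c


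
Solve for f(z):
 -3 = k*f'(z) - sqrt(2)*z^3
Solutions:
 f(z) = C1 + sqrt(2)*z^4/(4*k) - 3*z/k


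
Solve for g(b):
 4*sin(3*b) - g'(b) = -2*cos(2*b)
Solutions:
 g(b) = C1 + sin(2*b) - 4*cos(3*b)/3


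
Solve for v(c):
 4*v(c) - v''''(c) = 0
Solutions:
 v(c) = C1*exp(-sqrt(2)*c) + C2*exp(sqrt(2)*c) + C3*sin(sqrt(2)*c) + C4*cos(sqrt(2)*c)


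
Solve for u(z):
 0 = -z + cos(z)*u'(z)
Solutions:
 u(z) = C1 + Integral(z/cos(z), z)


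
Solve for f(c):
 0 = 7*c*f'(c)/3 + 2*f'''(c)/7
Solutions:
 f(c) = C1 + Integral(C2*airyai(-42^(2/3)*c/6) + C3*airybi(-42^(2/3)*c/6), c)


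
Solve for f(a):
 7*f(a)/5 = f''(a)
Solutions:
 f(a) = C1*exp(-sqrt(35)*a/5) + C2*exp(sqrt(35)*a/5)


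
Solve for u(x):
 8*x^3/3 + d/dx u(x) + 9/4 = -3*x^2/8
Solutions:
 u(x) = C1 - 2*x^4/3 - x^3/8 - 9*x/4


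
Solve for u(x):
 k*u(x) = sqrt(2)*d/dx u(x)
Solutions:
 u(x) = C1*exp(sqrt(2)*k*x/2)
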